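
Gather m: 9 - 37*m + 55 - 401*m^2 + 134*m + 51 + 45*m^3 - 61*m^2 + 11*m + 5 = 45*m^3 - 462*m^2 + 108*m + 120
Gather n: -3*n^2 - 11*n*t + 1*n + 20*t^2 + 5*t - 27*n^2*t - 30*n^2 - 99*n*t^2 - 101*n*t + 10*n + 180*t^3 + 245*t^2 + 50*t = n^2*(-27*t - 33) + n*(-99*t^2 - 112*t + 11) + 180*t^3 + 265*t^2 + 55*t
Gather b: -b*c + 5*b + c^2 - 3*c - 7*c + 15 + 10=b*(5 - c) + c^2 - 10*c + 25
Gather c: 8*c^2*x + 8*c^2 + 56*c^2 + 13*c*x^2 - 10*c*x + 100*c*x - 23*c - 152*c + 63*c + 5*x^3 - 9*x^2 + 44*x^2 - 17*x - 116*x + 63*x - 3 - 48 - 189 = c^2*(8*x + 64) + c*(13*x^2 + 90*x - 112) + 5*x^3 + 35*x^2 - 70*x - 240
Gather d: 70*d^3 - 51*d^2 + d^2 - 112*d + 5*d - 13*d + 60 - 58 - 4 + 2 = 70*d^3 - 50*d^2 - 120*d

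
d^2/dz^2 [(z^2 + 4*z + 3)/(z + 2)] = -2/(z^3 + 6*z^2 + 12*z + 8)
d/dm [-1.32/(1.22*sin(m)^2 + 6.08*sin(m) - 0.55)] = (3.2208*sin(m) + 8.0256)*cos(m)/(1.22*sin(m)^2 + 6.08*sin(m) - 0.55)^2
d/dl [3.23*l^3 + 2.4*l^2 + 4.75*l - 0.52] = 9.69*l^2 + 4.8*l + 4.75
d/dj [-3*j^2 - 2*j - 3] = -6*j - 2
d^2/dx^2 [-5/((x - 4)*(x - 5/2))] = 20*(-4*(x - 4)^2 - 2*(x - 4)*(2*x - 5) - (2*x - 5)^2)/((x - 4)^3*(2*x - 5)^3)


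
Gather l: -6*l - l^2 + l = -l^2 - 5*l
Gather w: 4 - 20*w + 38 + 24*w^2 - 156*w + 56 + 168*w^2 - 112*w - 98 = 192*w^2 - 288*w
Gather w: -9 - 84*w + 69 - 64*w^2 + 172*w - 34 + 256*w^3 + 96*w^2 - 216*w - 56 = 256*w^3 + 32*w^2 - 128*w - 30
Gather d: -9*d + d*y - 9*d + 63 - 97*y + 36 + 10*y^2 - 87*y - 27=d*(y - 18) + 10*y^2 - 184*y + 72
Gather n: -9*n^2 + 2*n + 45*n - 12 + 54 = -9*n^2 + 47*n + 42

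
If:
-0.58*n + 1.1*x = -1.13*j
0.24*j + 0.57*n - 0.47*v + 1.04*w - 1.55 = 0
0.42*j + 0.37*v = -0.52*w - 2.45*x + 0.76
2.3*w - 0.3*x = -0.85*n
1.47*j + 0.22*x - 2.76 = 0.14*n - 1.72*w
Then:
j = 21.08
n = 34.37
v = 20.02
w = -13.16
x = -3.53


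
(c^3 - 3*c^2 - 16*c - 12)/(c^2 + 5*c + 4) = (c^2 - 4*c - 12)/(c + 4)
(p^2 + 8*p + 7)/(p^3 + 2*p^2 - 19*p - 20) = (p + 7)/(p^2 + p - 20)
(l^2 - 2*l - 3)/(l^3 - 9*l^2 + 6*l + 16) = (l - 3)/(l^2 - 10*l + 16)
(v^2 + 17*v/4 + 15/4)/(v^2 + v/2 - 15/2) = (4*v + 5)/(2*(2*v - 5))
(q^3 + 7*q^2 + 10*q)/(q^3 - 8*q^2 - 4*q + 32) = q*(q + 5)/(q^2 - 10*q + 16)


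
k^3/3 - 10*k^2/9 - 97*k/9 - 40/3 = (k/3 + 1)*(k - 8)*(k + 5/3)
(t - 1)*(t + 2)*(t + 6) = t^3 + 7*t^2 + 4*t - 12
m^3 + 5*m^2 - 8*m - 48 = (m - 3)*(m + 4)^2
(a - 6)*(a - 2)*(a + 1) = a^3 - 7*a^2 + 4*a + 12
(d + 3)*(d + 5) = d^2 + 8*d + 15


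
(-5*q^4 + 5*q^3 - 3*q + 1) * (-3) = 15*q^4 - 15*q^3 + 9*q - 3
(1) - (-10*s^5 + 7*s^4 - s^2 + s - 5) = 10*s^5 - 7*s^4 + s^2 - s + 6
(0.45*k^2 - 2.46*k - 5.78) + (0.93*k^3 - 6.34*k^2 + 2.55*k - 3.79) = 0.93*k^3 - 5.89*k^2 + 0.0899999999999999*k - 9.57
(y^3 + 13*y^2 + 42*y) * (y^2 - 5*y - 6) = y^5 + 8*y^4 - 29*y^3 - 288*y^2 - 252*y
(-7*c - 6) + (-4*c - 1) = -11*c - 7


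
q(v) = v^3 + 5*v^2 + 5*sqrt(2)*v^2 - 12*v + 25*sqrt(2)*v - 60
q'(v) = 3*v^2 + 10*v + 10*sqrt(2)*v - 12 + 25*sqrt(2)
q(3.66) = 236.21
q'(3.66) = 151.90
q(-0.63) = -70.17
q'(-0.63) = 9.34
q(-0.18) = -63.82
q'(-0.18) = 19.11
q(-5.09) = 1.99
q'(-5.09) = -21.80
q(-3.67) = -32.56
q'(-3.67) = -24.84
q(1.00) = -23.57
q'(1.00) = 50.50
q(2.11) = 52.42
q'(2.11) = 87.65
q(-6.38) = 22.64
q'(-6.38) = -8.56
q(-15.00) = -1069.34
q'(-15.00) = 336.22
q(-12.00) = -330.03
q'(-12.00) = 165.65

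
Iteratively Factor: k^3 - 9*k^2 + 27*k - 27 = (k - 3)*(k^2 - 6*k + 9) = (k - 3)^2*(k - 3)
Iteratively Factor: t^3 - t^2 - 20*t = (t)*(t^2 - t - 20) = t*(t + 4)*(t - 5)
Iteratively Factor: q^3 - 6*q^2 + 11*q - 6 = (q - 2)*(q^2 - 4*q + 3) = (q - 2)*(q - 1)*(q - 3)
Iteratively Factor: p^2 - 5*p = (p)*(p - 5)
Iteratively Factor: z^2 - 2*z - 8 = (z + 2)*(z - 4)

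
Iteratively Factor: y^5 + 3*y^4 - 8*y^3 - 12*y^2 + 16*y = (y)*(y^4 + 3*y^3 - 8*y^2 - 12*y + 16) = y*(y - 1)*(y^3 + 4*y^2 - 4*y - 16) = y*(y - 1)*(y + 4)*(y^2 - 4) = y*(y - 2)*(y - 1)*(y + 4)*(y + 2)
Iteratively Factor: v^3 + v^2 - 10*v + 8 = (v - 2)*(v^2 + 3*v - 4) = (v - 2)*(v - 1)*(v + 4)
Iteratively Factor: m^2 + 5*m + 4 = (m + 1)*(m + 4)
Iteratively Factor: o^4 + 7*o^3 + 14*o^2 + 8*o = (o)*(o^3 + 7*o^2 + 14*o + 8) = o*(o + 1)*(o^2 + 6*o + 8) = o*(o + 1)*(o + 4)*(o + 2)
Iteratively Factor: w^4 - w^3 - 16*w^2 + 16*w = (w - 1)*(w^3 - 16*w) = (w - 1)*(w + 4)*(w^2 - 4*w) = (w - 4)*(w - 1)*(w + 4)*(w)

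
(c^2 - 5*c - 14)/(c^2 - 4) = (c - 7)/(c - 2)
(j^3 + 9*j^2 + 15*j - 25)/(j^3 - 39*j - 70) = (j^2 + 4*j - 5)/(j^2 - 5*j - 14)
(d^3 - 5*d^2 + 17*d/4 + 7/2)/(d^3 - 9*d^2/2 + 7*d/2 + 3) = (d - 7/2)/(d - 3)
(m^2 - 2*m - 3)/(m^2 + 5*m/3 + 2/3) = 3*(m - 3)/(3*m + 2)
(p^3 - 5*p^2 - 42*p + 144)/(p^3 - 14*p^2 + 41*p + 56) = (p^2 + 3*p - 18)/(p^2 - 6*p - 7)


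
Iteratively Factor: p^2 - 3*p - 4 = (p - 4)*(p + 1)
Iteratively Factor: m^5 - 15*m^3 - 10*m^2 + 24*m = (m - 1)*(m^4 + m^3 - 14*m^2 - 24*m) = (m - 1)*(m + 3)*(m^3 - 2*m^2 - 8*m) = (m - 4)*(m - 1)*(m + 3)*(m^2 + 2*m) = (m - 4)*(m - 1)*(m + 2)*(m + 3)*(m)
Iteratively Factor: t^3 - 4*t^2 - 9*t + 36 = (t + 3)*(t^2 - 7*t + 12) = (t - 4)*(t + 3)*(t - 3)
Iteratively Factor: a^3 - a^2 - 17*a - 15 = (a + 1)*(a^2 - 2*a - 15) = (a + 1)*(a + 3)*(a - 5)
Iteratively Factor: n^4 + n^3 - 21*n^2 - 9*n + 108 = (n + 3)*(n^3 - 2*n^2 - 15*n + 36) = (n - 3)*(n + 3)*(n^2 + n - 12) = (n - 3)*(n + 3)*(n + 4)*(n - 3)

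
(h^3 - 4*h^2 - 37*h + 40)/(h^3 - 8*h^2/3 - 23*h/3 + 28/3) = 3*(h^2 - 3*h - 40)/(3*h^2 - 5*h - 28)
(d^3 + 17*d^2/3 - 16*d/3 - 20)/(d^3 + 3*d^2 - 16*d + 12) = (d + 5/3)/(d - 1)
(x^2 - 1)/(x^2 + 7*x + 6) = (x - 1)/(x + 6)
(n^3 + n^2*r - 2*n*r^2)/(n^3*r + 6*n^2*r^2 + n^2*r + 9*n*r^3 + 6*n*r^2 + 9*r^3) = n*(n^2 + n*r - 2*r^2)/(r*(n^3 + 6*n^2*r + n^2 + 9*n*r^2 + 6*n*r + 9*r^2))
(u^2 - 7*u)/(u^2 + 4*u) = (u - 7)/(u + 4)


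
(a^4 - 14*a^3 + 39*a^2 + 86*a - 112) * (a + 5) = a^5 - 9*a^4 - 31*a^3 + 281*a^2 + 318*a - 560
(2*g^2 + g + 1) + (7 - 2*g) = 2*g^2 - g + 8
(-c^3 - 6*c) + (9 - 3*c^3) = -4*c^3 - 6*c + 9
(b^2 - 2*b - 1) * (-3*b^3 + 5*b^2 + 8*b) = -3*b^5 + 11*b^4 + b^3 - 21*b^2 - 8*b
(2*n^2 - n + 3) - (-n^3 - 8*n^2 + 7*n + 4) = n^3 + 10*n^2 - 8*n - 1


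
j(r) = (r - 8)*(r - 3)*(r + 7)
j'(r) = (r - 8)*(r - 3) + (r - 8)*(r + 7) + (r - 3)*(r + 7) = 3*r^2 - 8*r - 53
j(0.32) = 150.66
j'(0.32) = -55.25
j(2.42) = 30.49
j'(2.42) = -54.79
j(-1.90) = 247.40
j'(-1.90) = -26.97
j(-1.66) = 240.38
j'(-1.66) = -31.45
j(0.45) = 143.43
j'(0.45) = -55.99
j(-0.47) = 191.92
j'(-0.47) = -48.58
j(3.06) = -2.98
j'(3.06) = -49.39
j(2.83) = 8.64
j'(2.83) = -51.61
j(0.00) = 168.00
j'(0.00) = -53.00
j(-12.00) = -1500.00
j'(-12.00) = 475.00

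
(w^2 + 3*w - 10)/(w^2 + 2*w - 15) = (w - 2)/(w - 3)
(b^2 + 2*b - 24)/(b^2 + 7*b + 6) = (b - 4)/(b + 1)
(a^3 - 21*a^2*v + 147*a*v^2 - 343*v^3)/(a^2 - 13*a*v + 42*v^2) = (-a^2 + 14*a*v - 49*v^2)/(-a + 6*v)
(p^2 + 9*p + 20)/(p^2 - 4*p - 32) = (p + 5)/(p - 8)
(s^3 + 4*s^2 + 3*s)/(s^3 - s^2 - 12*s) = (s + 1)/(s - 4)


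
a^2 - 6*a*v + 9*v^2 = (a - 3*v)^2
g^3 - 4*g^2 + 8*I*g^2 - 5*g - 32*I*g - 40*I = (g - 5)*(g + 1)*(g + 8*I)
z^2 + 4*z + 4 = (z + 2)^2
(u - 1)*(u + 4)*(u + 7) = u^3 + 10*u^2 + 17*u - 28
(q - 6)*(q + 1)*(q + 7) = q^3 + 2*q^2 - 41*q - 42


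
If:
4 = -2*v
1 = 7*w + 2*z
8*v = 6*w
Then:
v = -2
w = -8/3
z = 59/6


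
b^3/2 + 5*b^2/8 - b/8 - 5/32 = (b/2 + 1/4)*(b - 1/2)*(b + 5/4)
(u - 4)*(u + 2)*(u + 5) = u^3 + 3*u^2 - 18*u - 40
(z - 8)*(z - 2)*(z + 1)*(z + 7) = z^4 - 2*z^3 - 57*z^2 + 58*z + 112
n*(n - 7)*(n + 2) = n^3 - 5*n^2 - 14*n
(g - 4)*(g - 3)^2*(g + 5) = g^4 - 5*g^3 - 17*g^2 + 129*g - 180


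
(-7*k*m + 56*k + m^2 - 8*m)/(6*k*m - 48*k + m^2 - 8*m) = (-7*k + m)/(6*k + m)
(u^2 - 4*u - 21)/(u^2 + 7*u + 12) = (u - 7)/(u + 4)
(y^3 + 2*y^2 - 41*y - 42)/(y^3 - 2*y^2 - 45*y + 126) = (y + 1)/(y - 3)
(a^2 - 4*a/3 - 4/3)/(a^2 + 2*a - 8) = (a + 2/3)/(a + 4)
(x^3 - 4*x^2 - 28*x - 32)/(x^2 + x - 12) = (x^3 - 4*x^2 - 28*x - 32)/(x^2 + x - 12)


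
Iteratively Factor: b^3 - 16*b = (b - 4)*(b^2 + 4*b) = b*(b - 4)*(b + 4)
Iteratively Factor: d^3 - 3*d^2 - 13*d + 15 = (d + 3)*(d^2 - 6*d + 5) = (d - 5)*(d + 3)*(d - 1)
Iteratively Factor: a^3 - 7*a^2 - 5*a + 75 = (a + 3)*(a^2 - 10*a + 25) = (a - 5)*(a + 3)*(a - 5)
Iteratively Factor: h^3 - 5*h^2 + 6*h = (h)*(h^2 - 5*h + 6) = h*(h - 2)*(h - 3)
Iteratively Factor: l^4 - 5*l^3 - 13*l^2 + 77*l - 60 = (l - 5)*(l^3 - 13*l + 12) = (l - 5)*(l - 3)*(l^2 + 3*l - 4) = (l - 5)*(l - 3)*(l + 4)*(l - 1)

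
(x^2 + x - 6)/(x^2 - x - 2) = (x + 3)/(x + 1)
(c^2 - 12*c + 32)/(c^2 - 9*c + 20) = (c - 8)/(c - 5)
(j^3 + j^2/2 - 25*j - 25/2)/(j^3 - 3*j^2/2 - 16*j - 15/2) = (j + 5)/(j + 3)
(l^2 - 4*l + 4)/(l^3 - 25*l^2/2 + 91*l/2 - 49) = 2*(l - 2)/(2*l^2 - 21*l + 49)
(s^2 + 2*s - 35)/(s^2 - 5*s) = (s + 7)/s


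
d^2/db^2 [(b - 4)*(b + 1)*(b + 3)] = 6*b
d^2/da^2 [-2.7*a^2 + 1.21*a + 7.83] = -5.40000000000000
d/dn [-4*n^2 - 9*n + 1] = -8*n - 9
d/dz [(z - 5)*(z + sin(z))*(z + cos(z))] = (5 - z)*(z + sin(z))*(sin(z) - 1) + (z - 5)*(z + cos(z))*(cos(z) + 1) + (z + sin(z))*(z + cos(z))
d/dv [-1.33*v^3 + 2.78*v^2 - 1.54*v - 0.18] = -3.99*v^2 + 5.56*v - 1.54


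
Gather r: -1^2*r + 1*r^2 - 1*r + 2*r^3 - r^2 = 2*r^3 - 2*r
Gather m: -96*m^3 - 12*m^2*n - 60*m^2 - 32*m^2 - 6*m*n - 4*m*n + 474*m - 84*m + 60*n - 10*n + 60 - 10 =-96*m^3 + m^2*(-12*n - 92) + m*(390 - 10*n) + 50*n + 50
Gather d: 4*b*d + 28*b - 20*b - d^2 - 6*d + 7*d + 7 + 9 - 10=8*b - d^2 + d*(4*b + 1) + 6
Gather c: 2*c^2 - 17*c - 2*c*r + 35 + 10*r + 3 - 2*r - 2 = 2*c^2 + c*(-2*r - 17) + 8*r + 36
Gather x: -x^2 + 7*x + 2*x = -x^2 + 9*x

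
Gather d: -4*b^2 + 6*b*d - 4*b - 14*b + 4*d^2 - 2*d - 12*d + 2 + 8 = -4*b^2 - 18*b + 4*d^2 + d*(6*b - 14) + 10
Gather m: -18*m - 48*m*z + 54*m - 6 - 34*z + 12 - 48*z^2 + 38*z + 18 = m*(36 - 48*z) - 48*z^2 + 4*z + 24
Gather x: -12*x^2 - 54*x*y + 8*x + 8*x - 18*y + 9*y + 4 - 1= -12*x^2 + x*(16 - 54*y) - 9*y + 3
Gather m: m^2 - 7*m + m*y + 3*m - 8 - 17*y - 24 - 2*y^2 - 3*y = m^2 + m*(y - 4) - 2*y^2 - 20*y - 32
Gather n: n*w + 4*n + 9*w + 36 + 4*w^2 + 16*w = n*(w + 4) + 4*w^2 + 25*w + 36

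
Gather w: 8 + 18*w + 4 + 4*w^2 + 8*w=4*w^2 + 26*w + 12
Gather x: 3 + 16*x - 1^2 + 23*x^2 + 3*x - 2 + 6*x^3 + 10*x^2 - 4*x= 6*x^3 + 33*x^2 + 15*x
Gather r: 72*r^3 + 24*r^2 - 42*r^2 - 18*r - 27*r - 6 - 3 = 72*r^3 - 18*r^2 - 45*r - 9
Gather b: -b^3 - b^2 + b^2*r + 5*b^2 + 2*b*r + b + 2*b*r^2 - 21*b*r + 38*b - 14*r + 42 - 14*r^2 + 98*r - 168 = -b^3 + b^2*(r + 4) + b*(2*r^2 - 19*r + 39) - 14*r^2 + 84*r - 126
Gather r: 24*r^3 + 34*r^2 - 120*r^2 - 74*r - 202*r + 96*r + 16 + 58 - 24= 24*r^3 - 86*r^2 - 180*r + 50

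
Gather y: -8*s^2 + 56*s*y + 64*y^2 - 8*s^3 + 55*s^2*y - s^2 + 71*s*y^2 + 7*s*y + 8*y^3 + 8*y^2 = -8*s^3 - 9*s^2 + 8*y^3 + y^2*(71*s + 72) + y*(55*s^2 + 63*s)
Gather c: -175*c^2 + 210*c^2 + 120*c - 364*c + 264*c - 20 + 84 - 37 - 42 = 35*c^2 + 20*c - 15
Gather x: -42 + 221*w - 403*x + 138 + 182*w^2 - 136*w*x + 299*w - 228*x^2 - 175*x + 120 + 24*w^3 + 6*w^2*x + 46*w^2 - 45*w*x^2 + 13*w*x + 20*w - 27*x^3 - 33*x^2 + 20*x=24*w^3 + 228*w^2 + 540*w - 27*x^3 + x^2*(-45*w - 261) + x*(6*w^2 - 123*w - 558) + 216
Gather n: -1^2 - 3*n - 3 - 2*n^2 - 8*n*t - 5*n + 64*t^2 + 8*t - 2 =-2*n^2 + n*(-8*t - 8) + 64*t^2 + 8*t - 6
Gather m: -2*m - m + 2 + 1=3 - 3*m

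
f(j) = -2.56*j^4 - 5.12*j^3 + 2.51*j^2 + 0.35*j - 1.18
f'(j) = -10.24*j^3 - 15.36*j^2 + 5.02*j + 0.35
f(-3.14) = -67.88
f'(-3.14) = 150.17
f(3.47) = -554.82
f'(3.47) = -595.03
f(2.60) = -190.28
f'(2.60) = -270.41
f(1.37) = -18.17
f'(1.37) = -47.93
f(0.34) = -1.01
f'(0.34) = -0.12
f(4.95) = -2095.89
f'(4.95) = -1593.14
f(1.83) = -52.22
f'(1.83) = -104.66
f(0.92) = -4.55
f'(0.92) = -16.01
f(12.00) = -61567.06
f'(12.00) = -19845.97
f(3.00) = -323.14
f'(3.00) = -399.31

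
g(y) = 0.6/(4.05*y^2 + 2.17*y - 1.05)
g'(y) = 0.6*(-8.1*y - 2.17)/(4.05*y^2 + 2.17*y - 1.05)^2 = (-4.86*y - 1.302)/(4.05*y^2 + 2.17*y - 1.05)^2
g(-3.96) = 0.01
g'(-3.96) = 0.01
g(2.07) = 0.03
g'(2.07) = -0.03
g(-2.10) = 0.05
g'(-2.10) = 0.06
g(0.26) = -2.83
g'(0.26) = -57.07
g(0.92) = 0.14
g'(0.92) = -0.30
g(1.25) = 0.08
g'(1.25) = -0.12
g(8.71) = 0.00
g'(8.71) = -0.00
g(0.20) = -1.32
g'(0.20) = -11.03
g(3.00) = 0.01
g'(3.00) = -0.01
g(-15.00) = 0.00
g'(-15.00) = 0.00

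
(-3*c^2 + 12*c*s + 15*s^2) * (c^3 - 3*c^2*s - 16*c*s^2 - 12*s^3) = -3*c^5 + 21*c^4*s + 27*c^3*s^2 - 201*c^2*s^3 - 384*c*s^4 - 180*s^5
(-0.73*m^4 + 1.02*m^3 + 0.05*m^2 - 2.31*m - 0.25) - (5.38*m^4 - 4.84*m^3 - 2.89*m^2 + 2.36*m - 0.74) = -6.11*m^4 + 5.86*m^3 + 2.94*m^2 - 4.67*m + 0.49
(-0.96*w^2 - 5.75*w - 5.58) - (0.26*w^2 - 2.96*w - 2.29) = -1.22*w^2 - 2.79*w - 3.29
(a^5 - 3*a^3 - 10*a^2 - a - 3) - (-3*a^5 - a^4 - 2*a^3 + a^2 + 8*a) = 4*a^5 + a^4 - a^3 - 11*a^2 - 9*a - 3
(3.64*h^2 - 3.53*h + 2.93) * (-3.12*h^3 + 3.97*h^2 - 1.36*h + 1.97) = -11.3568*h^5 + 25.4644*h^4 - 28.1061*h^3 + 23.6037*h^2 - 10.9389*h + 5.7721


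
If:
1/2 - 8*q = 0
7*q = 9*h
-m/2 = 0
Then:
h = 7/144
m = 0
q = 1/16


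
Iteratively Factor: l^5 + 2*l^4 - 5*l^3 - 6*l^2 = (l)*(l^4 + 2*l^3 - 5*l^2 - 6*l) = l^2*(l^3 + 2*l^2 - 5*l - 6) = l^2*(l + 3)*(l^2 - l - 2) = l^2*(l + 1)*(l + 3)*(l - 2)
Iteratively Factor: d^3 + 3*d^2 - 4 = (d + 2)*(d^2 + d - 2) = (d - 1)*(d + 2)*(d + 2)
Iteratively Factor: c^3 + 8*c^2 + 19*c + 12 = (c + 4)*(c^2 + 4*c + 3) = (c + 1)*(c + 4)*(c + 3)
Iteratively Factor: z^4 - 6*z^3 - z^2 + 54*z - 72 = (z + 3)*(z^3 - 9*z^2 + 26*z - 24) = (z - 3)*(z + 3)*(z^2 - 6*z + 8) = (z - 4)*(z - 3)*(z + 3)*(z - 2)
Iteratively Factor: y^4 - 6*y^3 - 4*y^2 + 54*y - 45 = (y - 1)*(y^3 - 5*y^2 - 9*y + 45) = (y - 1)*(y + 3)*(y^2 - 8*y + 15) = (y - 3)*(y - 1)*(y + 3)*(y - 5)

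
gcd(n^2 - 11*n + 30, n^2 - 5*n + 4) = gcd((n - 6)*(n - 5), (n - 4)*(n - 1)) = 1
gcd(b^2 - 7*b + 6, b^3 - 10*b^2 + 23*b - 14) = b - 1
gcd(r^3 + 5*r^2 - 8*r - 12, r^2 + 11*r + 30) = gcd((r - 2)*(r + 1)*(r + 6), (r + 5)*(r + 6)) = r + 6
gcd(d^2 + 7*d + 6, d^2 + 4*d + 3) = d + 1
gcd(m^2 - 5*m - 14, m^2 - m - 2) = 1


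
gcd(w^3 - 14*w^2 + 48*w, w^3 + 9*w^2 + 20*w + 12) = 1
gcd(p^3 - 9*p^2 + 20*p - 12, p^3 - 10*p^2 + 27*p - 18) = p^2 - 7*p + 6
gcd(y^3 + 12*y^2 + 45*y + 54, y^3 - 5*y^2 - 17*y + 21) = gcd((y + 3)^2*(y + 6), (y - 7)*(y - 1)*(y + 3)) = y + 3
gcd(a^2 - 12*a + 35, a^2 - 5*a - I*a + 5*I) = a - 5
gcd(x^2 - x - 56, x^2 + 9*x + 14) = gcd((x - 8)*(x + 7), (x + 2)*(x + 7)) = x + 7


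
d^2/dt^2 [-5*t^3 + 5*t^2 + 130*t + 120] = 10 - 30*t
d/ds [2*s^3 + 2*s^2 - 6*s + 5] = 6*s^2 + 4*s - 6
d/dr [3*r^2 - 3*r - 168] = 6*r - 3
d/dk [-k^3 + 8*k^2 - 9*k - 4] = -3*k^2 + 16*k - 9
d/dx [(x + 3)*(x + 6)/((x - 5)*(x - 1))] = (-15*x^2 - 26*x + 153)/(x^4 - 12*x^3 + 46*x^2 - 60*x + 25)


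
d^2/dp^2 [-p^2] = -2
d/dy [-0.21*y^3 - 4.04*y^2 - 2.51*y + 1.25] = -0.63*y^2 - 8.08*y - 2.51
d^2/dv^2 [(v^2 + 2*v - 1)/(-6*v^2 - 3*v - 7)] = 4*(-27*v^3 + 117*v^2 + 153*v - 20)/(216*v^6 + 324*v^5 + 918*v^4 + 783*v^3 + 1071*v^2 + 441*v + 343)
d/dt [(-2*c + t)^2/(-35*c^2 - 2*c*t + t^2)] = 2*(2*c - t)*(35*c^2 + 2*c*t - t^2 + (c - t)*(2*c - t))/(35*c^2 + 2*c*t - t^2)^2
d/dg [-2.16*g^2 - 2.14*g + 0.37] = -4.32*g - 2.14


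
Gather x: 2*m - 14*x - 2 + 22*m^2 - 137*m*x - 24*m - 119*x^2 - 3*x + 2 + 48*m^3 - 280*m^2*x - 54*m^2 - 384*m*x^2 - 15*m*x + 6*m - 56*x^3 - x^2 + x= 48*m^3 - 32*m^2 - 16*m - 56*x^3 + x^2*(-384*m - 120) + x*(-280*m^2 - 152*m - 16)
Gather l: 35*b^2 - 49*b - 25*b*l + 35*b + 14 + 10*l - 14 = 35*b^2 - 14*b + l*(10 - 25*b)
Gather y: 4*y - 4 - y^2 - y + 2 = -y^2 + 3*y - 2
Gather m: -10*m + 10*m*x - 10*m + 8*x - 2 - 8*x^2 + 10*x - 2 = m*(10*x - 20) - 8*x^2 + 18*x - 4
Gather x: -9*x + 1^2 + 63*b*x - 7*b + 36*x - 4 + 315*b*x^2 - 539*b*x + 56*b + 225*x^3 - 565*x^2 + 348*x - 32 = 49*b + 225*x^3 + x^2*(315*b - 565) + x*(375 - 476*b) - 35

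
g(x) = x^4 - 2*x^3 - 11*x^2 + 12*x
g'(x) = 4*x^3 - 6*x^2 - 22*x + 12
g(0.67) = 2.70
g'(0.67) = -4.23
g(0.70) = 2.56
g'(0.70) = -4.97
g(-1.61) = -32.77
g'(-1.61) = 15.17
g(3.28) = -33.81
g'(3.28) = 16.44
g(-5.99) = 1250.66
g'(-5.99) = -931.19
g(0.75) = 2.29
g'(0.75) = -6.19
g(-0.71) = -13.10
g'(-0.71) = 23.16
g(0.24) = 2.22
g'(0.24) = 6.43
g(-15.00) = 54720.00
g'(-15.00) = -14508.00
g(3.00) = -36.00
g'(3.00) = 0.00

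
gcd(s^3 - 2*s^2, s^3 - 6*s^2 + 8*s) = s^2 - 2*s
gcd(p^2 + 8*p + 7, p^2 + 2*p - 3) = 1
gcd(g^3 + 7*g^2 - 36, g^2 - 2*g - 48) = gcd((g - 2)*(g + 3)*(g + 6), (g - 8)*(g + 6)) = g + 6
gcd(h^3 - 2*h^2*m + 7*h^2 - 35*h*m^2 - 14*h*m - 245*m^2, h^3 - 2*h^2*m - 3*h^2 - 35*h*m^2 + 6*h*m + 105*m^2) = h^2 - 2*h*m - 35*m^2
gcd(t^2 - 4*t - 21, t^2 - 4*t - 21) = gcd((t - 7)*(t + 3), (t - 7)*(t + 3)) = t^2 - 4*t - 21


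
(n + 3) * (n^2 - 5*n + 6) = n^3 - 2*n^2 - 9*n + 18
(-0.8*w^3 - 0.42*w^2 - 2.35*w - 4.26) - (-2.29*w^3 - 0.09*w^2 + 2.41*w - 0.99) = 1.49*w^3 - 0.33*w^2 - 4.76*w - 3.27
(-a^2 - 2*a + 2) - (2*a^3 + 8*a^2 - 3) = -2*a^3 - 9*a^2 - 2*a + 5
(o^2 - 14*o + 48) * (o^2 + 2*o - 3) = o^4 - 12*o^3 + 17*o^2 + 138*o - 144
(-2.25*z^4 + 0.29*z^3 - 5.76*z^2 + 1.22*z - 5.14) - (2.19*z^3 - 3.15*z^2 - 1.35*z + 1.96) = -2.25*z^4 - 1.9*z^3 - 2.61*z^2 + 2.57*z - 7.1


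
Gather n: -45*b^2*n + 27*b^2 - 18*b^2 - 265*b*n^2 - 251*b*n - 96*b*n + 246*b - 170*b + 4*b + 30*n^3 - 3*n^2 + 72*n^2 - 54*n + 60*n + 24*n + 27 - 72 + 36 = 9*b^2 + 80*b + 30*n^3 + n^2*(69 - 265*b) + n*(-45*b^2 - 347*b + 30) - 9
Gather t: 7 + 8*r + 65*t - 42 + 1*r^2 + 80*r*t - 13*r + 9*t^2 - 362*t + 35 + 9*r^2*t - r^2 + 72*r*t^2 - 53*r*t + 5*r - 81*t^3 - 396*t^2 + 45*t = -81*t^3 + t^2*(72*r - 387) + t*(9*r^2 + 27*r - 252)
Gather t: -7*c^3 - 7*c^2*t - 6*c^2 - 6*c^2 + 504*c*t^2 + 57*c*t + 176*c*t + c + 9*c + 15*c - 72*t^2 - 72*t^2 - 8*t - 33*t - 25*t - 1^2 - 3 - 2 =-7*c^3 - 12*c^2 + 25*c + t^2*(504*c - 144) + t*(-7*c^2 + 233*c - 66) - 6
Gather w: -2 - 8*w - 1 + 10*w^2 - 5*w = 10*w^2 - 13*w - 3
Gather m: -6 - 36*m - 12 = -36*m - 18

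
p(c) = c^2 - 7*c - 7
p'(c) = 2*c - 7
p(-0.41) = -3.96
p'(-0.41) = -7.82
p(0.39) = -9.58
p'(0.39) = -6.22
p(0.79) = -11.91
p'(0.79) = -5.42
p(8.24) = 3.22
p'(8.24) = 9.48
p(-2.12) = 12.33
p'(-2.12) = -11.24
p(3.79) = -19.17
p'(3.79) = 0.58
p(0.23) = -8.56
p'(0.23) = -6.54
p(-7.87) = 110.03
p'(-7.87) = -22.74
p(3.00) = -19.00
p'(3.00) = -1.00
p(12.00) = 53.00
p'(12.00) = 17.00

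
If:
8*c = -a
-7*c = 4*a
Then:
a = 0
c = 0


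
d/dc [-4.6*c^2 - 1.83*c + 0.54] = -9.2*c - 1.83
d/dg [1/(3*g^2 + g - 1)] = (-6*g - 1)/(3*g^2 + g - 1)^2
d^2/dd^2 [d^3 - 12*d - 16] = 6*d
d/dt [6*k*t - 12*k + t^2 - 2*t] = 6*k + 2*t - 2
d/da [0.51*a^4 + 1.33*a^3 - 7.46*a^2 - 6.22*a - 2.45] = 2.04*a^3 + 3.99*a^2 - 14.92*a - 6.22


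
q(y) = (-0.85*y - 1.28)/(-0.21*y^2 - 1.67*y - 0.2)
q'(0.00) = -49.19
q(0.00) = 6.40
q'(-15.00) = -0.07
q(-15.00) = -0.51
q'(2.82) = -0.11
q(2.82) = 0.56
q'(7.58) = -0.03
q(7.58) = 0.31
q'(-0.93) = -1.18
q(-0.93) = -0.42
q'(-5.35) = -0.57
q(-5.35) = 1.20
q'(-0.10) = -1554.88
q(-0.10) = 34.05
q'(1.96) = -0.20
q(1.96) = 0.69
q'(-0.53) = -4.42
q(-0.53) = -1.32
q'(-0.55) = -4.02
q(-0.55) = -1.24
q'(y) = (-0.85*y - 1.28)*(0.42*y + 1.67)/(-0.21*y^2 - 1.67*y - 0.2)^2 - 0.85/(-0.21*y^2 - 1.67*y - 0.2)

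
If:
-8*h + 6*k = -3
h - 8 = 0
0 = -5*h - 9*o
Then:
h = 8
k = 61/6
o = -40/9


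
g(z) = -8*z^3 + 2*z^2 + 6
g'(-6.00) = -888.00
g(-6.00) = 1806.00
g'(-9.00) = -1980.00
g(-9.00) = 6000.00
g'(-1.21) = -39.98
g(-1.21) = 23.10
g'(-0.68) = -13.82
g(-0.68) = 9.44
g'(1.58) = -53.59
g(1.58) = -20.56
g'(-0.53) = -8.86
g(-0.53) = 7.75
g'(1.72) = -64.12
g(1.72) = -28.79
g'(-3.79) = -359.90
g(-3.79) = 470.25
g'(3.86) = -342.15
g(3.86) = -424.30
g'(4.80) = -533.76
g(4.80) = -832.66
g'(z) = -24*z^2 + 4*z = 4*z*(1 - 6*z)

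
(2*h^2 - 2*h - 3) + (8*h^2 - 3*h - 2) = 10*h^2 - 5*h - 5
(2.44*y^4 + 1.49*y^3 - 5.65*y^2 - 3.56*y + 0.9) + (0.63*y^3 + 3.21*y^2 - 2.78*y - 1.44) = 2.44*y^4 + 2.12*y^3 - 2.44*y^2 - 6.34*y - 0.54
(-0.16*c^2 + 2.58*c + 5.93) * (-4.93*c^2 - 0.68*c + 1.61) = 0.7888*c^4 - 12.6106*c^3 - 31.2469*c^2 + 0.1214*c + 9.5473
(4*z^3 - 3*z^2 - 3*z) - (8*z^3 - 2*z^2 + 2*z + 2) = -4*z^3 - z^2 - 5*z - 2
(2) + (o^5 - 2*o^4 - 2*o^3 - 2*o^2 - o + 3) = o^5 - 2*o^4 - 2*o^3 - 2*o^2 - o + 5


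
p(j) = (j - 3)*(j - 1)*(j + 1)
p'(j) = (j - 3)*(j - 1) + (j - 3)*(j + 1) + (j - 1)*(j + 1) = 3*j^2 - 6*j - 1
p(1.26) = -1.02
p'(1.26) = -3.80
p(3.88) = 12.37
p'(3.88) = 20.88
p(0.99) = 0.04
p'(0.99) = -4.00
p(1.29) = -1.14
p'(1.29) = -3.75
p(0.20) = 2.69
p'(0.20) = -2.08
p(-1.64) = -7.84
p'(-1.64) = 16.91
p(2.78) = -1.48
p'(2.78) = 5.51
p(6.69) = 161.46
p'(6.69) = 93.13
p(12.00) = 1287.00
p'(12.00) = 359.00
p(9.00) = 480.00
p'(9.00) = 188.00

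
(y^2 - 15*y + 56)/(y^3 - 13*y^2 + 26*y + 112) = 1/(y + 2)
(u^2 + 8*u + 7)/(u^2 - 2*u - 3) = (u + 7)/(u - 3)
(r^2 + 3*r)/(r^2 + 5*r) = (r + 3)/(r + 5)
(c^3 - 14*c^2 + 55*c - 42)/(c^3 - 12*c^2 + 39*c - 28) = (c - 6)/(c - 4)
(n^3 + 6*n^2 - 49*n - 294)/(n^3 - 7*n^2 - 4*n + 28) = (n^2 + 13*n + 42)/(n^2 - 4)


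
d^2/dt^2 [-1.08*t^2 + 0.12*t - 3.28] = -2.16000000000000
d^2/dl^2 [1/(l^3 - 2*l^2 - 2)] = 2*(-l^2*(3*l - 4)^2 + (2 - 3*l)*(-l^3 + 2*l^2 + 2))/(-l^3 + 2*l^2 + 2)^3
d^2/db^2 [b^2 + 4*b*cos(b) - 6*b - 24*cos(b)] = -4*b*cos(b) - 8*sin(b) + 24*cos(b) + 2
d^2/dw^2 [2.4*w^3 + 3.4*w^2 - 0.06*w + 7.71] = 14.4*w + 6.8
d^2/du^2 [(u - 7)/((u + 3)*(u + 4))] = 2*(u^3 - 21*u^2 - 183*u - 343)/(u^6 + 21*u^5 + 183*u^4 + 847*u^3 + 2196*u^2 + 3024*u + 1728)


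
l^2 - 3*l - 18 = (l - 6)*(l + 3)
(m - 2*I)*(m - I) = m^2 - 3*I*m - 2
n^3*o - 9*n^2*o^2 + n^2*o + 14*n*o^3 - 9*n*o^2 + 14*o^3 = (n - 7*o)*(n - 2*o)*(n*o + o)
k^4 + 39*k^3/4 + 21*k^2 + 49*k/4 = k*(k + 1)*(k + 7/4)*(k + 7)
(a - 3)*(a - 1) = a^2 - 4*a + 3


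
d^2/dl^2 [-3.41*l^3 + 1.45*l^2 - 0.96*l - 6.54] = 2.9 - 20.46*l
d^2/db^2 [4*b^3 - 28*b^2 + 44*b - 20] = 24*b - 56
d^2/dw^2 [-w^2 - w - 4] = -2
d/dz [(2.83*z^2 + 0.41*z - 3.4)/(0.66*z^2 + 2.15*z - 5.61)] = (5.8139*z^2 - 27.2646*z + 5.0099)/(0.4356*z^4 + 2.838*z^3 - 2.7827*z^2 - 24.123*z + 31.4721)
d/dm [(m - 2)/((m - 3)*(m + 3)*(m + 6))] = 2*(-m^3 + 12*m - 36)/(m^6 + 12*m^5 + 18*m^4 - 216*m^3 - 567*m^2 + 972*m + 2916)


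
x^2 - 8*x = x*(x - 8)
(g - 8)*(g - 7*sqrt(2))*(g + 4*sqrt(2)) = g^3 - 8*g^2 - 3*sqrt(2)*g^2 - 56*g + 24*sqrt(2)*g + 448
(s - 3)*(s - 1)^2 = s^3 - 5*s^2 + 7*s - 3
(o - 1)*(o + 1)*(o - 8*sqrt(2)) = o^3 - 8*sqrt(2)*o^2 - o + 8*sqrt(2)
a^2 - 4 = (a - 2)*(a + 2)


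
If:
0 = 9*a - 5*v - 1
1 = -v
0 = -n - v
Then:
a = -4/9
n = 1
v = -1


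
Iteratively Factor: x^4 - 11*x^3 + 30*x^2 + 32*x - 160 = (x - 4)*(x^3 - 7*x^2 + 2*x + 40) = (x - 5)*(x - 4)*(x^2 - 2*x - 8) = (x - 5)*(x - 4)^2*(x + 2)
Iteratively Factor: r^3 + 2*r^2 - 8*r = (r - 2)*(r^2 + 4*r) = r*(r - 2)*(r + 4)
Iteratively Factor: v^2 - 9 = (v + 3)*(v - 3)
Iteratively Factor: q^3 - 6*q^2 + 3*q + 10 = (q - 2)*(q^2 - 4*q - 5) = (q - 5)*(q - 2)*(q + 1)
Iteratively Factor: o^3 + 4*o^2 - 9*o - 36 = (o - 3)*(o^2 + 7*o + 12) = (o - 3)*(o + 4)*(o + 3)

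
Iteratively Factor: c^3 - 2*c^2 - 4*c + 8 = (c - 2)*(c^2 - 4) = (c - 2)*(c + 2)*(c - 2)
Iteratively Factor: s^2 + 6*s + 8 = (s + 2)*(s + 4)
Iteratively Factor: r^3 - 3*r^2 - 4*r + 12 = (r + 2)*(r^2 - 5*r + 6) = (r - 3)*(r + 2)*(r - 2)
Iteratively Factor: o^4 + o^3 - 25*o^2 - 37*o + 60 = (o + 3)*(o^3 - 2*o^2 - 19*o + 20) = (o + 3)*(o + 4)*(o^2 - 6*o + 5) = (o - 5)*(o + 3)*(o + 4)*(o - 1)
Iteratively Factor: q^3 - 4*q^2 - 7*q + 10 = (q + 2)*(q^2 - 6*q + 5) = (q - 1)*(q + 2)*(q - 5)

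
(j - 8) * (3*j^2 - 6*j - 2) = 3*j^3 - 30*j^2 + 46*j + 16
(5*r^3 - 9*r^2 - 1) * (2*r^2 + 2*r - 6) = 10*r^5 - 8*r^4 - 48*r^3 + 52*r^2 - 2*r + 6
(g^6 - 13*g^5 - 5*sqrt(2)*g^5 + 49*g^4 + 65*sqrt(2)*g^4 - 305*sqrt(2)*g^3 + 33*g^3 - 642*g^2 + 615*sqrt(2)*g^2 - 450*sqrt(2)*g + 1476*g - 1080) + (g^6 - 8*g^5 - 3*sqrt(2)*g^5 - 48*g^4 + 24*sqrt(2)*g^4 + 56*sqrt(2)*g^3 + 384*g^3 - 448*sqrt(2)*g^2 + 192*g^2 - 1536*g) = 2*g^6 - 21*g^5 - 8*sqrt(2)*g^5 + g^4 + 89*sqrt(2)*g^4 - 249*sqrt(2)*g^3 + 417*g^3 - 450*g^2 + 167*sqrt(2)*g^2 - 450*sqrt(2)*g - 60*g - 1080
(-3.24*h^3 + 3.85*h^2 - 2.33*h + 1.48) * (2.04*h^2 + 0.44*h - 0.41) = -6.6096*h^5 + 6.4284*h^4 - 1.7308*h^3 + 0.4155*h^2 + 1.6065*h - 0.6068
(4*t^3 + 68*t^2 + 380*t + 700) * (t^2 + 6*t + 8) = 4*t^5 + 92*t^4 + 820*t^3 + 3524*t^2 + 7240*t + 5600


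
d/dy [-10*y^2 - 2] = -20*y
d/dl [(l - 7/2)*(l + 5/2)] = 2*l - 1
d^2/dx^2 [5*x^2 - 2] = 10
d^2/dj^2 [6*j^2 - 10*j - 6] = 12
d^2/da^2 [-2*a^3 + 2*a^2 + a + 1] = 4 - 12*a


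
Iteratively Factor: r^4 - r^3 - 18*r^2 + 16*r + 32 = (r + 4)*(r^3 - 5*r^2 + 2*r + 8) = (r - 4)*(r + 4)*(r^2 - r - 2) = (r - 4)*(r + 1)*(r + 4)*(r - 2)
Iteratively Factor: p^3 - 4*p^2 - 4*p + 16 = (p - 2)*(p^2 - 2*p - 8) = (p - 2)*(p + 2)*(p - 4)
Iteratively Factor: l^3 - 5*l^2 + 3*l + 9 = (l + 1)*(l^2 - 6*l + 9) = (l - 3)*(l + 1)*(l - 3)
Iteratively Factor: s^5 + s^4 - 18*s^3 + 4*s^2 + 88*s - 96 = (s + 4)*(s^4 - 3*s^3 - 6*s^2 + 28*s - 24) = (s - 2)*(s + 4)*(s^3 - s^2 - 8*s + 12) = (s - 2)^2*(s + 4)*(s^2 + s - 6) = (s - 2)^3*(s + 4)*(s + 3)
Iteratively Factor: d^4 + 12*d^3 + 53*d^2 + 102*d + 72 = (d + 3)*(d^3 + 9*d^2 + 26*d + 24) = (d + 3)^2*(d^2 + 6*d + 8) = (d + 2)*(d + 3)^2*(d + 4)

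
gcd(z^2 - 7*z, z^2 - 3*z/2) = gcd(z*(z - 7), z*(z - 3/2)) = z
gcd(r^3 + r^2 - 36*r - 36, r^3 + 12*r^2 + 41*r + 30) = r^2 + 7*r + 6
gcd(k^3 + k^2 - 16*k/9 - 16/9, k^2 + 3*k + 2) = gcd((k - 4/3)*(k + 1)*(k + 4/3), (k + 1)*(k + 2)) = k + 1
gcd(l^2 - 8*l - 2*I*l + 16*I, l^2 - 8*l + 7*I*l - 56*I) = l - 8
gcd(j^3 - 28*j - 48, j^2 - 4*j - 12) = j^2 - 4*j - 12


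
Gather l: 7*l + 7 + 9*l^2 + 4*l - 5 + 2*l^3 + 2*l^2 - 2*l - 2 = 2*l^3 + 11*l^2 + 9*l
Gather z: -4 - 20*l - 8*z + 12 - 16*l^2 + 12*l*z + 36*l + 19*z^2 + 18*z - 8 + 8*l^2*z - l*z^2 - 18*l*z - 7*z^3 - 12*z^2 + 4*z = -16*l^2 + 16*l - 7*z^3 + z^2*(7 - l) + z*(8*l^2 - 6*l + 14)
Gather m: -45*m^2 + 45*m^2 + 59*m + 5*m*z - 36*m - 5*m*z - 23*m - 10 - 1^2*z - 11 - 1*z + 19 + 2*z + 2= 0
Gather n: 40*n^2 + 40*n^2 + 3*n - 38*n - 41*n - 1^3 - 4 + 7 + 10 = 80*n^2 - 76*n + 12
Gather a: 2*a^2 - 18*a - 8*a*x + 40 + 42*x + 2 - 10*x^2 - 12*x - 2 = 2*a^2 + a*(-8*x - 18) - 10*x^2 + 30*x + 40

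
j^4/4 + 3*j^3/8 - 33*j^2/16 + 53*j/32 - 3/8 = (j/4 + 1)*(j - 3/2)*(j - 1/2)^2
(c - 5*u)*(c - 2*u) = c^2 - 7*c*u + 10*u^2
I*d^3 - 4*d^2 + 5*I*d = d*(d + 5*I)*(I*d + 1)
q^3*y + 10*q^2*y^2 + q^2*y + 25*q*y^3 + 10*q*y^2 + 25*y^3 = (q + 5*y)^2*(q*y + y)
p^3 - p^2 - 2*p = p*(p - 2)*(p + 1)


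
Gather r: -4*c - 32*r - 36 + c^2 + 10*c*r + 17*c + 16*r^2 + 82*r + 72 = c^2 + 13*c + 16*r^2 + r*(10*c + 50) + 36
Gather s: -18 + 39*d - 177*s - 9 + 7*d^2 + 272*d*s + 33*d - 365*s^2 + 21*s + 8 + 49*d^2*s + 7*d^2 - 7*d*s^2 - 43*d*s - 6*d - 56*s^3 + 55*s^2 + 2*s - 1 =14*d^2 + 66*d - 56*s^3 + s^2*(-7*d - 310) + s*(49*d^2 + 229*d - 154) - 20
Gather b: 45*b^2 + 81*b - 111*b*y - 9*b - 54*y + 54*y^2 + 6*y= 45*b^2 + b*(72 - 111*y) + 54*y^2 - 48*y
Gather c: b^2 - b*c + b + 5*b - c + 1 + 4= b^2 + 6*b + c*(-b - 1) + 5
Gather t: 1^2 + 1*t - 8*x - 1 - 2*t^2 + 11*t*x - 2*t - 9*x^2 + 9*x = -2*t^2 + t*(11*x - 1) - 9*x^2 + x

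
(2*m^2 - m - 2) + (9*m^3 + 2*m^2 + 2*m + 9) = 9*m^3 + 4*m^2 + m + 7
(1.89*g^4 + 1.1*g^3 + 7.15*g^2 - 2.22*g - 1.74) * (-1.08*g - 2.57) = -2.0412*g^5 - 6.0453*g^4 - 10.549*g^3 - 15.9779*g^2 + 7.5846*g + 4.4718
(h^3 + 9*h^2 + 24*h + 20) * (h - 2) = h^4 + 7*h^3 + 6*h^2 - 28*h - 40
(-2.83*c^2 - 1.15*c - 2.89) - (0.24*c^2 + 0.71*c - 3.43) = -3.07*c^2 - 1.86*c + 0.54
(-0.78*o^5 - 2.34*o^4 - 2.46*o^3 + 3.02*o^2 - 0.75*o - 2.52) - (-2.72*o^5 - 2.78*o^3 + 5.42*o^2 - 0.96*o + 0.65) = 1.94*o^5 - 2.34*o^4 + 0.32*o^3 - 2.4*o^2 + 0.21*o - 3.17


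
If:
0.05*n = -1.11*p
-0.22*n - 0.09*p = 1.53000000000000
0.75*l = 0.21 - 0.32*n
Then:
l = 3.30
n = -7.09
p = 0.32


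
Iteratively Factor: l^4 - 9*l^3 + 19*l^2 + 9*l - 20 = (l - 1)*(l^3 - 8*l^2 + 11*l + 20) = (l - 4)*(l - 1)*(l^2 - 4*l - 5) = (l - 5)*(l - 4)*(l - 1)*(l + 1)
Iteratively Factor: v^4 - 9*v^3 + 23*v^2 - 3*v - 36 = (v - 4)*(v^3 - 5*v^2 + 3*v + 9) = (v - 4)*(v - 3)*(v^2 - 2*v - 3) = (v - 4)*(v - 3)*(v + 1)*(v - 3)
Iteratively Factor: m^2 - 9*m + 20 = (m - 4)*(m - 5)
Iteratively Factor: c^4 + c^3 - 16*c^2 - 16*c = (c - 4)*(c^3 + 5*c^2 + 4*c) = (c - 4)*(c + 1)*(c^2 + 4*c) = c*(c - 4)*(c + 1)*(c + 4)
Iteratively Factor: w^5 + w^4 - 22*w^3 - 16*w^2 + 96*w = (w + 4)*(w^4 - 3*w^3 - 10*w^2 + 24*w) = (w - 4)*(w + 4)*(w^3 + w^2 - 6*w) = (w - 4)*(w + 3)*(w + 4)*(w^2 - 2*w) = (w - 4)*(w - 2)*(w + 3)*(w + 4)*(w)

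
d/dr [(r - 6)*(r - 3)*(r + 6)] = 3*r^2 - 6*r - 36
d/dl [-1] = 0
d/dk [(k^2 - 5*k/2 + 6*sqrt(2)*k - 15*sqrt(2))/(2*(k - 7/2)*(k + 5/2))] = (-48*sqrt(2)*k^2 + 12*k^2 - 140*k + 240*sqrt(2)*k - 540*sqrt(2) + 175)/(16*k^4 - 32*k^3 - 264*k^2 + 280*k + 1225)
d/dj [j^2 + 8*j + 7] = 2*j + 8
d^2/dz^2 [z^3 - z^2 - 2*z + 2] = 6*z - 2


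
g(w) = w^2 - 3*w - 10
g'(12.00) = 21.00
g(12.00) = 98.00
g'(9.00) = 15.00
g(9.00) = 44.00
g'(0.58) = -1.84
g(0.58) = -11.40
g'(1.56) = 0.12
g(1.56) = -12.25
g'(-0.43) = -3.86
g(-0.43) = -8.53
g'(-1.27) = -5.54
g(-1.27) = -4.58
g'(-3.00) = -9.00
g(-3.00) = 8.00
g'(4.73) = 6.46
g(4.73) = -1.82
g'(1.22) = -0.56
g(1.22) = -12.17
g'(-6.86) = -16.72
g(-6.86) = 57.64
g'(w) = 2*w - 3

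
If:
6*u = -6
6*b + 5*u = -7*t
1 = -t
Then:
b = 2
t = -1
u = -1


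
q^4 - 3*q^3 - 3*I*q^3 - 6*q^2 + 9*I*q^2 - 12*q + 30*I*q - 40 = (q - 5)*(q + 2)*(q - 4*I)*(q + I)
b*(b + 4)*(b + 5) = b^3 + 9*b^2 + 20*b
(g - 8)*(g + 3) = g^2 - 5*g - 24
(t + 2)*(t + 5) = t^2 + 7*t + 10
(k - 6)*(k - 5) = k^2 - 11*k + 30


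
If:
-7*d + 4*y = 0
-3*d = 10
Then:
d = -10/3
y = -35/6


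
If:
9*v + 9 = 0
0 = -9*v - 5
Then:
No Solution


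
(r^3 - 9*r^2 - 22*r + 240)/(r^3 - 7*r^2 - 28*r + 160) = (r - 6)/(r - 4)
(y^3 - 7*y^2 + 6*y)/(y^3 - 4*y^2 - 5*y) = (-y^2 + 7*y - 6)/(-y^2 + 4*y + 5)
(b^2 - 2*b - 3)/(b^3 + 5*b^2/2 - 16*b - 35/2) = 2*(b - 3)/(2*b^2 + 3*b - 35)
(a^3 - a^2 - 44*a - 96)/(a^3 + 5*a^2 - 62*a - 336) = (a^2 + 7*a + 12)/(a^2 + 13*a + 42)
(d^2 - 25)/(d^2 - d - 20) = (d + 5)/(d + 4)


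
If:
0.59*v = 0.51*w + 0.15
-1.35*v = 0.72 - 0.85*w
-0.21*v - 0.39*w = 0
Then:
No Solution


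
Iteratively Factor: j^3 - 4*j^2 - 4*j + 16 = (j - 4)*(j^2 - 4) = (j - 4)*(j - 2)*(j + 2)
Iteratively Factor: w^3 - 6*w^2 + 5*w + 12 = (w - 4)*(w^2 - 2*w - 3) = (w - 4)*(w - 3)*(w + 1)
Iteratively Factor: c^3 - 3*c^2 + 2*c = (c - 1)*(c^2 - 2*c) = c*(c - 1)*(c - 2)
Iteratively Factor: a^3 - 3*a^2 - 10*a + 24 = (a - 2)*(a^2 - a - 12) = (a - 4)*(a - 2)*(a + 3)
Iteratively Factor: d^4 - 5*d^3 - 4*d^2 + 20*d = (d + 2)*(d^3 - 7*d^2 + 10*d) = (d - 2)*(d + 2)*(d^2 - 5*d) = d*(d - 2)*(d + 2)*(d - 5)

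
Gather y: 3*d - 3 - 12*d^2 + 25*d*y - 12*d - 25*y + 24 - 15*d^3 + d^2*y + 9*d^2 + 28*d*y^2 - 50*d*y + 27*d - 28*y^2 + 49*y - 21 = -15*d^3 - 3*d^2 + 18*d + y^2*(28*d - 28) + y*(d^2 - 25*d + 24)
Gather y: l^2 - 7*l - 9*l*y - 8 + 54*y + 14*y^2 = l^2 - 7*l + 14*y^2 + y*(54 - 9*l) - 8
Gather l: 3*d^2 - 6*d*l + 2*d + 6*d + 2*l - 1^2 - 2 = 3*d^2 + 8*d + l*(2 - 6*d) - 3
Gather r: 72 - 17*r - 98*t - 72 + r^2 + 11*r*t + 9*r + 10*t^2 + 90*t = r^2 + r*(11*t - 8) + 10*t^2 - 8*t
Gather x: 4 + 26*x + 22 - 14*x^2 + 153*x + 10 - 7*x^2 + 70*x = -21*x^2 + 249*x + 36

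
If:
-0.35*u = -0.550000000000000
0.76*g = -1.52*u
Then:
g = -3.14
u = 1.57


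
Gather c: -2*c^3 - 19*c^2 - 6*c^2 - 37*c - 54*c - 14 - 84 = -2*c^3 - 25*c^2 - 91*c - 98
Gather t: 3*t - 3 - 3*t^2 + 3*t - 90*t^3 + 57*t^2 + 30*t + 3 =-90*t^3 + 54*t^2 + 36*t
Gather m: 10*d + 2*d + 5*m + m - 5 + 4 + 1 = 12*d + 6*m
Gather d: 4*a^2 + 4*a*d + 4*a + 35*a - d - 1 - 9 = 4*a^2 + 39*a + d*(4*a - 1) - 10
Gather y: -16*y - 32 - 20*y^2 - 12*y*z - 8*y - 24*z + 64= -20*y^2 + y*(-12*z - 24) - 24*z + 32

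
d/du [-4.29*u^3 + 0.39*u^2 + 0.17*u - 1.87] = -12.87*u^2 + 0.78*u + 0.17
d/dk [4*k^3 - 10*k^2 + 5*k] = 12*k^2 - 20*k + 5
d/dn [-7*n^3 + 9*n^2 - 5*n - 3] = -21*n^2 + 18*n - 5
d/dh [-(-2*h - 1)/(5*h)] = -1/(5*h^2)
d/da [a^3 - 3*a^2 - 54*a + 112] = 3*a^2 - 6*a - 54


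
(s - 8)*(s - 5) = s^2 - 13*s + 40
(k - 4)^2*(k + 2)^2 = k^4 - 4*k^3 - 12*k^2 + 32*k + 64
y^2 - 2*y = y*(y - 2)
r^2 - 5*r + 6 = (r - 3)*(r - 2)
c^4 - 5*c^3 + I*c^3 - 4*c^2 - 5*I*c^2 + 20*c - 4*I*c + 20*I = (c - 5)*(c - 2)*(c + 2)*(c + I)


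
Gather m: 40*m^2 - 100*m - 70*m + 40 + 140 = 40*m^2 - 170*m + 180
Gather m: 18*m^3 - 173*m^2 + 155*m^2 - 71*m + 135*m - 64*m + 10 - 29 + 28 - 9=18*m^3 - 18*m^2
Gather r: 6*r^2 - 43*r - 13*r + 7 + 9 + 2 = 6*r^2 - 56*r + 18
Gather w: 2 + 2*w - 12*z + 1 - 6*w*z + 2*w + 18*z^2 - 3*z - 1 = w*(4 - 6*z) + 18*z^2 - 15*z + 2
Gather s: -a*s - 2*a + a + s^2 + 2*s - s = -a + s^2 + s*(1 - a)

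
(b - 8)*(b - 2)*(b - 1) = b^3 - 11*b^2 + 26*b - 16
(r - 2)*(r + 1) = r^2 - r - 2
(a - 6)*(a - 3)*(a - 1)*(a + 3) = a^4 - 7*a^3 - 3*a^2 + 63*a - 54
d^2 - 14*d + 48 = (d - 8)*(d - 6)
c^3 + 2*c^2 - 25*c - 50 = (c - 5)*(c + 2)*(c + 5)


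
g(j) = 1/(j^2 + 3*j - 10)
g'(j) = (-2*j - 3)/(j^2 + 3*j - 10)^2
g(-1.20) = -0.08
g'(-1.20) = -0.00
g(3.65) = 0.07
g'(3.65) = -0.05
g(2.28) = 0.49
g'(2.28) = -1.82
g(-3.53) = -0.12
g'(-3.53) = 0.06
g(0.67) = -0.13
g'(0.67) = -0.08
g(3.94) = 0.06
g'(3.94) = -0.04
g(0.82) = -0.15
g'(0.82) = -0.10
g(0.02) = -0.10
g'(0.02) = -0.03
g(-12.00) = 0.01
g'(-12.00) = 0.00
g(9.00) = 0.01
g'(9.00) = 0.00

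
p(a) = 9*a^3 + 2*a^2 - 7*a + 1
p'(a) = 27*a^2 + 4*a - 7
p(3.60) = 421.62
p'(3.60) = 357.32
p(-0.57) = 3.97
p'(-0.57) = -0.51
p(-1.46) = -12.53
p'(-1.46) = 44.71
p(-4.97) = -1019.68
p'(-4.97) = 640.04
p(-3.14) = -235.93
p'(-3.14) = 246.65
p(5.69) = 1683.90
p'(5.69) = 889.91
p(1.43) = 21.40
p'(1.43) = 53.93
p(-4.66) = -833.70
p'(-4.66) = 560.68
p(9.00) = 6661.00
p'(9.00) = 2216.00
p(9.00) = 6661.00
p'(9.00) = 2216.00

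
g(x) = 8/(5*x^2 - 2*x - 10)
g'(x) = 8*(2 - 10*x)/(5*x^2 - 2*x - 10)^2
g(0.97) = -1.11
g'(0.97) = -1.18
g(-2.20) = 0.43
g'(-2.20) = 0.55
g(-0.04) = -0.81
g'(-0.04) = 0.20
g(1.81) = 2.90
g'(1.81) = -16.90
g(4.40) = 0.10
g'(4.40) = -0.06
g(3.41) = 0.19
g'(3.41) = -0.15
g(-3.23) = 0.16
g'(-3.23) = 0.12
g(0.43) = -0.81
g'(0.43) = -0.19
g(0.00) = -0.80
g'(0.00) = 0.16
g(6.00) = 0.05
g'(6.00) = -0.02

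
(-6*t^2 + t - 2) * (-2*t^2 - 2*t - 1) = 12*t^4 + 10*t^3 + 8*t^2 + 3*t + 2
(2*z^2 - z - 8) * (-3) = -6*z^2 + 3*z + 24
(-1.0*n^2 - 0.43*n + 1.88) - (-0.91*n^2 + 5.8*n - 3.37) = -0.09*n^2 - 6.23*n + 5.25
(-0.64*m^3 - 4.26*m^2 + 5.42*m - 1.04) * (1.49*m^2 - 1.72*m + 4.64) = -0.9536*m^5 - 5.2466*m^4 + 12.4334*m^3 - 30.6384*m^2 + 26.9376*m - 4.8256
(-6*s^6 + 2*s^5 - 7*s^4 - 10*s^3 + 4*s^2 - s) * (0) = 0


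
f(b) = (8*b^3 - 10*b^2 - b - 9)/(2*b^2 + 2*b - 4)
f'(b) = (-4*b - 2)*(8*b^3 - 10*b^2 - b - 9)/(2*b^2 + 2*b - 4)^2 + (24*b^2 - 20*b - 1)/(2*b^2 + 2*b - 4)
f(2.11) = 2.14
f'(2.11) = 4.53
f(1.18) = -9.57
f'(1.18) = 63.90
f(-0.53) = 2.77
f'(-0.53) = -3.71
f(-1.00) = 6.50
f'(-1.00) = -14.00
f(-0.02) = 2.22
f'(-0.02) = 1.20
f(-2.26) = -88.58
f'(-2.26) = -269.48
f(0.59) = 5.38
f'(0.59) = 13.14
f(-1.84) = 99.97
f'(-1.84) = -718.41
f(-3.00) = -39.00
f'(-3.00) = -14.38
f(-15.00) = -70.30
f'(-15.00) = 3.90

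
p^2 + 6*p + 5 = (p + 1)*(p + 5)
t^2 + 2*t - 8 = (t - 2)*(t + 4)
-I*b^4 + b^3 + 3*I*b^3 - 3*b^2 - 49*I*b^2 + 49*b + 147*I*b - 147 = (b - 3)*(b - 7*I)*(b + 7*I)*(-I*b + 1)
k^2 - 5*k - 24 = (k - 8)*(k + 3)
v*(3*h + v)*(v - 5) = 3*h*v^2 - 15*h*v + v^3 - 5*v^2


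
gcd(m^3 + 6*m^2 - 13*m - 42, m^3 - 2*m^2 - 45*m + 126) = m^2 + 4*m - 21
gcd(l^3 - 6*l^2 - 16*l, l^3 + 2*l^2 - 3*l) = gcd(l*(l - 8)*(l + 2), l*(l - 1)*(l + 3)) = l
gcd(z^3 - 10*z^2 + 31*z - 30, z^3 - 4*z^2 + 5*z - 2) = z - 2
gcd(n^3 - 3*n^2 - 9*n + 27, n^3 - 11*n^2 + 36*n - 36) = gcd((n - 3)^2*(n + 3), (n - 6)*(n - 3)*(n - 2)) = n - 3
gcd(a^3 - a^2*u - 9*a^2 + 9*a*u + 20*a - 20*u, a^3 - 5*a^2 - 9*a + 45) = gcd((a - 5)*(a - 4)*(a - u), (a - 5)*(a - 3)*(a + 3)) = a - 5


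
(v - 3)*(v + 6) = v^2 + 3*v - 18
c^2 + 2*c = c*(c + 2)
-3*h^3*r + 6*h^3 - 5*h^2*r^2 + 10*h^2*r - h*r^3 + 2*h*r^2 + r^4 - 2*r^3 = (-3*h + r)*(h + r)^2*(r - 2)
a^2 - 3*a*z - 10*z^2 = (a - 5*z)*(a + 2*z)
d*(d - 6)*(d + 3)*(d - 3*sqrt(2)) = d^4 - 3*sqrt(2)*d^3 - 3*d^3 - 18*d^2 + 9*sqrt(2)*d^2 + 54*sqrt(2)*d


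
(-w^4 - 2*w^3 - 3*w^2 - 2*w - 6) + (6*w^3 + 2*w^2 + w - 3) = -w^4 + 4*w^3 - w^2 - w - 9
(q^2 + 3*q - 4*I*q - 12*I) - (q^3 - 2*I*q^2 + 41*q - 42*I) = -q^3 + q^2 + 2*I*q^2 - 38*q - 4*I*q + 30*I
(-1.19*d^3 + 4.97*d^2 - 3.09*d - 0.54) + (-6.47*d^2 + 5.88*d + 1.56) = -1.19*d^3 - 1.5*d^2 + 2.79*d + 1.02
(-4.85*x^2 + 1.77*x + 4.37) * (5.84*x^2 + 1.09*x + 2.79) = -28.324*x^4 + 5.0503*x^3 + 13.9186*x^2 + 9.7016*x + 12.1923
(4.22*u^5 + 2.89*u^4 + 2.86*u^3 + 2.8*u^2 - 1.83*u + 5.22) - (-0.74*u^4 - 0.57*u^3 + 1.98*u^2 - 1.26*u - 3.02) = 4.22*u^5 + 3.63*u^4 + 3.43*u^3 + 0.82*u^2 - 0.57*u + 8.24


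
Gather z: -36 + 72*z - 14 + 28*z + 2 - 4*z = 96*z - 48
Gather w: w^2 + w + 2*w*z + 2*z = w^2 + w*(2*z + 1) + 2*z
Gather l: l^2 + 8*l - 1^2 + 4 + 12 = l^2 + 8*l + 15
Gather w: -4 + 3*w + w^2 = w^2 + 3*w - 4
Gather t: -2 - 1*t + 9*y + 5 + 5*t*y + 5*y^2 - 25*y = t*(5*y - 1) + 5*y^2 - 16*y + 3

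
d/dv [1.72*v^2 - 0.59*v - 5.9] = 3.44*v - 0.59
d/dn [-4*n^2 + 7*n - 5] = 7 - 8*n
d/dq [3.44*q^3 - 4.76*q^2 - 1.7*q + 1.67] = 10.32*q^2 - 9.52*q - 1.7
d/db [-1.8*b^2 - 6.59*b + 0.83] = -3.6*b - 6.59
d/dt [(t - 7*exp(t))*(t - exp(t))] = -8*t*exp(t) + 2*t + 14*exp(2*t) - 8*exp(t)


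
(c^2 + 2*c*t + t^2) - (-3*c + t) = c^2 + 2*c*t + 3*c + t^2 - t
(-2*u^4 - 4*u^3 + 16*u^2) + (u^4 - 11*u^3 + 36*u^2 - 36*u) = -u^4 - 15*u^3 + 52*u^2 - 36*u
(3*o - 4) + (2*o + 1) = 5*o - 3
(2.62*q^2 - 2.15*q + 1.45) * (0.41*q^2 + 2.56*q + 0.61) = 1.0742*q^4 + 5.8257*q^3 - 3.3113*q^2 + 2.4005*q + 0.8845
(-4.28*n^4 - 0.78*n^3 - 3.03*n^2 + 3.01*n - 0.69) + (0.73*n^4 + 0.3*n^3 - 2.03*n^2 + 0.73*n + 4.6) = -3.55*n^4 - 0.48*n^3 - 5.06*n^2 + 3.74*n + 3.91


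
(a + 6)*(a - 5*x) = a^2 - 5*a*x + 6*a - 30*x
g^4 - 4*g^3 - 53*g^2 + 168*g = g*(g - 8)*(g - 3)*(g + 7)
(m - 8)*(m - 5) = m^2 - 13*m + 40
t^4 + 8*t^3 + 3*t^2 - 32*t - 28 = (t - 2)*(t + 1)*(t + 2)*(t + 7)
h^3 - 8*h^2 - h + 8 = (h - 8)*(h - 1)*(h + 1)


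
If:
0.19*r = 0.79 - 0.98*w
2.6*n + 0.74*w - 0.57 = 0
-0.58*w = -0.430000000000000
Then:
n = 0.01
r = 0.33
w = 0.74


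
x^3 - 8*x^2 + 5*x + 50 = (x - 5)^2*(x + 2)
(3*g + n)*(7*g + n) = 21*g^2 + 10*g*n + n^2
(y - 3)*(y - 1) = y^2 - 4*y + 3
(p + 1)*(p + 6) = p^2 + 7*p + 6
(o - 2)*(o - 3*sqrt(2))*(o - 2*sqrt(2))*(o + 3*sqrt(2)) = o^4 - 2*sqrt(2)*o^3 - 2*o^3 - 18*o^2 + 4*sqrt(2)*o^2 + 36*o + 36*sqrt(2)*o - 72*sqrt(2)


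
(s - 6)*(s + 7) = s^2 + s - 42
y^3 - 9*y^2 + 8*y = y*(y - 8)*(y - 1)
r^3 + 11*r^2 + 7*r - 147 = (r - 3)*(r + 7)^2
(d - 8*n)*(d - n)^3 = d^4 - 11*d^3*n + 27*d^2*n^2 - 25*d*n^3 + 8*n^4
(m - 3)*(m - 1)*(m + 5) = m^3 + m^2 - 17*m + 15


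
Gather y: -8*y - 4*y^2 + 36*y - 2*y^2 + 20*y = -6*y^2 + 48*y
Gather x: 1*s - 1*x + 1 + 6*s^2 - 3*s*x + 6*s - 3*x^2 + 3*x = 6*s^2 + 7*s - 3*x^2 + x*(2 - 3*s) + 1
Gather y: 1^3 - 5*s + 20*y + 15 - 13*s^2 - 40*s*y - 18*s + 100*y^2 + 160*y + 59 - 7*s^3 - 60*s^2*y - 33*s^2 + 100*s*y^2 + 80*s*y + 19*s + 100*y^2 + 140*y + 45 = -7*s^3 - 46*s^2 - 4*s + y^2*(100*s + 200) + y*(-60*s^2 + 40*s + 320) + 120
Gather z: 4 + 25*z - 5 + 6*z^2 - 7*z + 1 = 6*z^2 + 18*z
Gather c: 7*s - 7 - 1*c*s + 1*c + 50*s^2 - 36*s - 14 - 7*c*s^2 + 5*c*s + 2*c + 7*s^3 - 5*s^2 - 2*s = c*(-7*s^2 + 4*s + 3) + 7*s^3 + 45*s^2 - 31*s - 21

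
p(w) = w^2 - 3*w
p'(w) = 2*w - 3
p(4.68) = 7.86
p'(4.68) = 6.36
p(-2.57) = 14.31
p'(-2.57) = -8.14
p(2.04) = -1.96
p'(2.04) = 1.08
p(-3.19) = 19.75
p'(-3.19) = -9.38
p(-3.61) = 23.86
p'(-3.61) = -10.22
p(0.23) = -0.64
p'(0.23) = -2.54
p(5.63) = 14.81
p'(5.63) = 8.26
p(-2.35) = 12.57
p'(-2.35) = -7.70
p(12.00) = 108.00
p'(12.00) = 21.00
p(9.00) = 54.00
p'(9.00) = 15.00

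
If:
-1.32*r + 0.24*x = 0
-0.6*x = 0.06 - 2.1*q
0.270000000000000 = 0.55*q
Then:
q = 0.49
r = 0.29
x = 1.62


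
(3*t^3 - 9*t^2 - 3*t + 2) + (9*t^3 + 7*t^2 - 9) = 12*t^3 - 2*t^2 - 3*t - 7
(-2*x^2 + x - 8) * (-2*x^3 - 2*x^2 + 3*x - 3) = 4*x^5 + 2*x^4 + 8*x^3 + 25*x^2 - 27*x + 24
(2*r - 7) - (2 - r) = 3*r - 9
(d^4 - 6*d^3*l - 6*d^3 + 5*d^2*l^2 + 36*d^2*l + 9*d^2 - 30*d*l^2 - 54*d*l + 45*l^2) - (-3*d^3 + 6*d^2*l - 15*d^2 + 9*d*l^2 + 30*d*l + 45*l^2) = d^4 - 6*d^3*l - 3*d^3 + 5*d^2*l^2 + 30*d^2*l + 24*d^2 - 39*d*l^2 - 84*d*l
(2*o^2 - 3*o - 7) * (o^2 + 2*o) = 2*o^4 + o^3 - 13*o^2 - 14*o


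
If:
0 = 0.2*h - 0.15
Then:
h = 0.75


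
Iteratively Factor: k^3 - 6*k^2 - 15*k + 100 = (k - 5)*(k^2 - k - 20) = (k - 5)*(k + 4)*(k - 5)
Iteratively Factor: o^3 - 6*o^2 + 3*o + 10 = (o - 2)*(o^2 - 4*o - 5) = (o - 5)*(o - 2)*(o + 1)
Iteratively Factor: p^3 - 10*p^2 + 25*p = (p - 5)*(p^2 - 5*p) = p*(p - 5)*(p - 5)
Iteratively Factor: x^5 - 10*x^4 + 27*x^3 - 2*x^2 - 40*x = (x + 1)*(x^4 - 11*x^3 + 38*x^2 - 40*x) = (x - 2)*(x + 1)*(x^3 - 9*x^2 + 20*x) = (x - 4)*(x - 2)*(x + 1)*(x^2 - 5*x) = (x - 5)*(x - 4)*(x - 2)*(x + 1)*(x)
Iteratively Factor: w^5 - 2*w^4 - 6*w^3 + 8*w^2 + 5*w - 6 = (w - 3)*(w^4 + w^3 - 3*w^2 - w + 2) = (w - 3)*(w - 1)*(w^3 + 2*w^2 - w - 2) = (w - 3)*(w - 1)*(w + 1)*(w^2 + w - 2) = (w - 3)*(w - 1)*(w + 1)*(w + 2)*(w - 1)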